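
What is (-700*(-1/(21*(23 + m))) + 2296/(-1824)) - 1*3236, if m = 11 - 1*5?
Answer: -7132385/2204 ≈ -3236.1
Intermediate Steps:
m = 6 (m = 11 - 5 = 6)
(-700*(-1/(21*(23 + m))) + 2296/(-1824)) - 1*3236 = (-700*(-1/(21*(23 + 6))) + 2296/(-1824)) - 1*3236 = (-700/((-21*29)) + 2296*(-1/1824)) - 3236 = (-700/(-609) - 287/228) - 3236 = (-700*(-1/609) - 287/228) - 3236 = (100/87 - 287/228) - 3236 = -241/2204 - 3236 = -7132385/2204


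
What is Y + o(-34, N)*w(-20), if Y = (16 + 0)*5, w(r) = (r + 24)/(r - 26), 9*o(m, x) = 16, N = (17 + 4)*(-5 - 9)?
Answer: 16528/207 ≈ 79.845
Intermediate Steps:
N = -294 (N = 21*(-14) = -294)
o(m, x) = 16/9 (o(m, x) = (1/9)*16 = 16/9)
w(r) = (24 + r)/(-26 + r)
Y = 80 (Y = 16*5 = 80)
Y + o(-34, N)*w(-20) = 80 + 16*((24 - 20)/(-26 - 20))/9 = 80 + 16*(4/(-46))/9 = 80 + 16*(-1/46*4)/9 = 80 + (16/9)*(-2/23) = 80 - 32/207 = 16528/207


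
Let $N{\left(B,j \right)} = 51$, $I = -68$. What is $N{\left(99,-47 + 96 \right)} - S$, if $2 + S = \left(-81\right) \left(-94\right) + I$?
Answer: $-7493$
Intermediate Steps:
$S = 7544$ ($S = -2 - -7546 = -2 + \left(7614 - 68\right) = -2 + 7546 = 7544$)
$N{\left(99,-47 + 96 \right)} - S = 51 - 7544 = -7493$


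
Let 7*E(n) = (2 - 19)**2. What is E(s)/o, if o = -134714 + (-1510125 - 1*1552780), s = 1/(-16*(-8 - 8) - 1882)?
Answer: -289/22383333 ≈ -1.2911e-5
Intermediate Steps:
s = -1/1626 (s = 1/(-16*(-16) - 1882) = 1/(256 - 1882) = 1/(-1626) = -1/1626 ≈ -0.00061501)
E(n) = 289/7 (E(n) = (2 - 19)**2/7 = (1/7)*(-17)**2 = (1/7)*289 = 289/7)
o = -3197619 (o = -134714 + (-1510125 - 1552780) = -134714 - 3062905 = -3197619)
E(s)/o = (289/7)/(-3197619) = (289/7)*(-1/3197619) = -289/22383333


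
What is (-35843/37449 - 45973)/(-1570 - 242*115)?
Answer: 589616/377055 ≈ 1.5637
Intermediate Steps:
(-35843/37449 - 45973)/(-1570 - 242*115) = (-35843*1/37449 - 45973)/(-1570 - 27830) = (-491/513 - 45973)/(-29400) = -23584640/513*(-1/29400) = 589616/377055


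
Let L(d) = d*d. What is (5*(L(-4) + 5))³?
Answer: 1157625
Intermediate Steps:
L(d) = d²
(5*(L(-4) + 5))³ = (5*((-4)² + 5))³ = (5*(16 + 5))³ = (5*21)³ = 105³ = 1157625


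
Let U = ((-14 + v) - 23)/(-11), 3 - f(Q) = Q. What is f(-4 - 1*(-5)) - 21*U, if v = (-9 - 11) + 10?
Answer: -965/11 ≈ -87.727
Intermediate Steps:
f(Q) = 3 - Q
v = -10 (v = -20 + 10 = -10)
U = 47/11 (U = ((-14 - 10) - 23)/(-11) = (-24 - 23)*(-1/11) = -47*(-1/11) = 47/11 ≈ 4.2727)
f(-4 - 1*(-5)) - 21*U = (3 - (-4 - 1*(-5))) - 21*47/11 = (3 - (-4 + 5)) - 987/11 = (3 - 1*1) - 987/11 = (3 - 1) - 987/11 = 2 - 987/11 = -965/11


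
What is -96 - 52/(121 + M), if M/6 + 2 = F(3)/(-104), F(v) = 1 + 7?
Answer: -136132/1411 ≈ -96.479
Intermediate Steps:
F(v) = 8
M = -162/13 (M = -12 + 6*(8/(-104)) = -12 + 6*(8*(-1/104)) = -12 + 6*(-1/13) = -12 - 6/13 = -162/13 ≈ -12.462)
-96 - 52/(121 + M) = -96 - 52/(121 - 162/13) = -96 - 52/1411/13 = -96 - 52*13/1411 = -96 - 676/1411 = -136132/1411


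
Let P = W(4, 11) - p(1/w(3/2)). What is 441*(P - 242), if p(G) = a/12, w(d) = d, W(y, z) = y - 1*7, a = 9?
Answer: -433503/4 ≈ -1.0838e+5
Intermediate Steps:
W(y, z) = -7 + y (W(y, z) = y - 7 = -7 + y)
p(G) = ¾ (p(G) = 9/12 = 9*(1/12) = ¾)
P = -15/4 (P = (-7 + 4) - 1*¾ = -3 - ¾ = -15/4 ≈ -3.7500)
441*(P - 242) = 441*(-15/4 - 242) = 441*(-983/4) = -433503/4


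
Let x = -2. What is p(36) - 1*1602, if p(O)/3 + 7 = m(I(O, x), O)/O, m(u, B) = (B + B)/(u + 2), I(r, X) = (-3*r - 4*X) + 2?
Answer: -25969/16 ≈ -1623.1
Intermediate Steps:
I(r, X) = 2 - 4*X - 3*r (I(r, X) = (-4*X - 3*r) + 2 = 2 - 4*X - 3*r)
m(u, B) = 2*B/(2 + u) (m(u, B) = (2*B)/(2 + u) = 2*B/(2 + u))
p(O) = -21 + 6/(12 - 3*O) (p(O) = -21 + 3*((2*O/(2 + (2 - 4*(-2) - 3*O)))/O) = -21 + 3*((2*O/(2 + (2 + 8 - 3*O)))/O) = -21 + 3*((2*O/(2 + (10 - 3*O)))/O) = -21 + 3*((2*O/(12 - 3*O))/O) = -21 + 3*(2/(12 - 3*O)) = -21 + 6/(12 - 3*O))
p(36) - 1*1602 = (82 - 21*36)/(-4 + 36) - 1*1602 = (82 - 756)/32 - 1602 = (1/32)*(-674) - 1602 = -337/16 - 1602 = -25969/16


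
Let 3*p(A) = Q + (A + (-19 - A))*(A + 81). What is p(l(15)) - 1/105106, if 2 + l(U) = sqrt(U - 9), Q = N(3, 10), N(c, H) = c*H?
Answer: -154610929/315318 - 19*sqrt(6)/3 ≈ -505.85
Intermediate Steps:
N(c, H) = H*c
Q = 30 (Q = 10*3 = 30)
l(U) = -2 + sqrt(-9 + U) (l(U) = -2 + sqrt(U - 9) = -2 + sqrt(-9 + U))
p(A) = -503 - 19*A/3 (p(A) = (30 + (A + (-19 - A))*(A + 81))/3 = (30 - 19*(81 + A))/3 = (30 + (-1539 - 19*A))/3 = (-1509 - 19*A)/3 = -503 - 19*A/3)
p(l(15)) - 1/105106 = (-503 - 19*(-2 + sqrt(-9 + 15))/3) - 1/105106 = (-503 - 19*(-2 + sqrt(6))/3) - 1*1/105106 = (-503 + (38/3 - 19*sqrt(6)/3)) - 1/105106 = (-1471/3 - 19*sqrt(6)/3) - 1/105106 = -154610929/315318 - 19*sqrt(6)/3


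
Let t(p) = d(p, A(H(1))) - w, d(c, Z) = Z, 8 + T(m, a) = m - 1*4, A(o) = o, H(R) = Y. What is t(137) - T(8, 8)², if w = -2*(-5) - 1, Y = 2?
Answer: -23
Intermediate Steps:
H(R) = 2
T(m, a) = -12 + m (T(m, a) = -8 + (m - 1*4) = -8 + (m - 4) = -8 + (-4 + m) = -12 + m)
w = 9 (w = 10 - 1 = 9)
t(p) = -7 (t(p) = 2 - 1*9 = 2 - 9 = -7)
t(137) - T(8, 8)² = -7 - (-12 + 8)² = -7 - 1*(-4)² = -7 - 1*16 = -7 - 16 = -23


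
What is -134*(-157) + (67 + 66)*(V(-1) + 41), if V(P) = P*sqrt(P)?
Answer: 26491 - 133*I ≈ 26491.0 - 133.0*I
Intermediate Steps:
V(P) = P**(3/2)
-134*(-157) + (67 + 66)*(V(-1) + 41) = -134*(-157) + (67 + 66)*((-1)**(3/2) + 41) = 21038 + 133*(-I + 41) = 21038 + 133*(41 - I) = 21038 + (5453 - 133*I) = 26491 - 133*I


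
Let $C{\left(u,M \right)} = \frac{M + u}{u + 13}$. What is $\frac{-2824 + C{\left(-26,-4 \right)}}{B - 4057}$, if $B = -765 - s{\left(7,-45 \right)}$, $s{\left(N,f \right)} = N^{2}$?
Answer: $\frac{36682}{63323} \approx 0.57928$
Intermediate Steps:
$C{\left(u,M \right)} = \frac{M + u}{13 + u}$
$B = -814$ ($B = -765 - 7^{2} = -765 - 49 = -814$)
$\frac{-2824 + C{\left(-26,-4 \right)}}{B - 4057} = \frac{-2824 + \frac{-4 - 26}{13 - 26}}{-814 - 4057} = \frac{-2824 + \frac{1}{-13} \left(-30\right)}{-4871} = \left(-2824 - - \frac{30}{13}\right) \left(- \frac{1}{4871}\right) = \left(-2824 + \frac{30}{13}\right) \left(- \frac{1}{4871}\right) = \left(- \frac{36682}{13}\right) \left(- \frac{1}{4871}\right) = \frac{36682}{63323}$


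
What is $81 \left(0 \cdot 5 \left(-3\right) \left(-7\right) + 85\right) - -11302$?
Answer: $18187$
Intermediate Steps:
$81 \left(0 \cdot 5 \left(-3\right) \left(-7\right) + 85\right) - -11302 = 81 \left(0 \left(-3\right) \left(-7\right) + 85\right) + 11302 = 81 \left(0 \left(-7\right) + 85\right) + 11302 = 81 \left(0 + 85\right) + 11302 = 81 \cdot 85 + 11302 = 6885 + 11302 = 18187$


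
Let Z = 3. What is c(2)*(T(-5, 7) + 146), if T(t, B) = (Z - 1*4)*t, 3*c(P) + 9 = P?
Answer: -1057/3 ≈ -352.33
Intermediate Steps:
c(P) = -3 + P/3
T(t, B) = -t (T(t, B) = (3 - 1*4)*t = (3 - 4)*t = -t)
c(2)*(T(-5, 7) + 146) = (-3 + (⅓)*2)*(-1*(-5) + 146) = (-3 + ⅔)*(5 + 146) = -7/3*151 = -1057/3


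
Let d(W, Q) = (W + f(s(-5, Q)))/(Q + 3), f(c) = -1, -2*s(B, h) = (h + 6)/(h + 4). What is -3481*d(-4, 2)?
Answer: 3481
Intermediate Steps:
s(B, h) = -(6 + h)/(2*(4 + h)) (s(B, h) = -(h + 6)/(2*(h + 4)) = -(6 + h)/(2*(4 + h)))
d(W, Q) = (-1 + W)/(3 + Q) (d(W, Q) = (W - 1)/(Q + 3) = (-1 + W)/(3 + Q))
-3481*d(-4, 2) = -3481*(-1 - 4)/(3 + 2) = -3481*(-5)/5 = -3481*(-1) = 3481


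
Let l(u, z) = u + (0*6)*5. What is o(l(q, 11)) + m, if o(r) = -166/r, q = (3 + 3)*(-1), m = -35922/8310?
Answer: 96994/4155 ≈ 23.344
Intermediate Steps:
m = -5987/1385 (m = -35922*1/8310 = -5987/1385 ≈ -4.3227)
q = -6 (q = 6*(-1) = -6)
l(u, z) = u (l(u, z) = u + 0*5 = u + 0 = u)
o(l(q, 11)) + m = -166/(-6) - 5987/1385 = -166*(-⅙) - 5987/1385 = 83/3 - 5987/1385 = 96994/4155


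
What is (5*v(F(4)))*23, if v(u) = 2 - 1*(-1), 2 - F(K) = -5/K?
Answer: 345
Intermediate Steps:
F(K) = 2 + 5/K (F(K) = 2 - (-5)/K = 2 + 5/K)
v(u) = 3 (v(u) = 2 + 1 = 3)
(5*v(F(4)))*23 = (5*3)*23 = 15*23 = 345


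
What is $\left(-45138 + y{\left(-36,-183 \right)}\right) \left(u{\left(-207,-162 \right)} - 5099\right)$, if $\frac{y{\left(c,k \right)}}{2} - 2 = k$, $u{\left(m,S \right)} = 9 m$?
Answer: $316771000$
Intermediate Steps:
$y{\left(c,k \right)} = 4 + 2 k$
$\left(-45138 + y{\left(-36,-183 \right)}\right) \left(u{\left(-207,-162 \right)} - 5099\right) = \left(-45138 + \left(4 + 2 \left(-183\right)\right)\right) \left(9 \left(-207\right) - 5099\right) = \left(-45138 + \left(4 - 366\right)\right) \left(-1863 - 5099\right) = \left(-45138 - 362\right) \left(-6962\right) = \left(-45500\right) \left(-6962\right) = 316771000$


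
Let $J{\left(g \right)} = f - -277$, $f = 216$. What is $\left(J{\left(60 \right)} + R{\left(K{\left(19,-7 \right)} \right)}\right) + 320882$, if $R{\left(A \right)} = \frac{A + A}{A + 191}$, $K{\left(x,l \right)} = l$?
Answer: $\frac{29566493}{92} \approx 3.2138 \cdot 10^{5}$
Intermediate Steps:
$J{\left(g \right)} = 493$ ($J{\left(g \right)} = 216 - -277 = 216 + 277 = 493$)
$R{\left(A \right)} = \frac{2 A}{191 + A}$
$\left(J{\left(60 \right)} + R{\left(K{\left(19,-7 \right)} \right)}\right) + 320882 = \left(493 + 2 \left(-7\right) \frac{1}{191 - 7}\right) + 320882 = \left(493 + 2 \left(-7\right) \frac{1}{184}\right) + 320882 = \left(493 - \frac{7}{92}\right) + 320882 = \frac{45349}{92} + 320882 = \frac{29566493}{92}$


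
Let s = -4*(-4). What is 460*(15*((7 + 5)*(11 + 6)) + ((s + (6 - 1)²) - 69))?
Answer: 1394720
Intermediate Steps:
s = 16
460*(15*((7 + 5)*(11 + 6)) + ((s + (6 - 1)²) - 69)) = 460*(15*((7 + 5)*(11 + 6)) + ((16 + (6 - 1)²) - 69)) = 460*(15*(12*17) + ((16 + 5²) - 69)) = 460*(15*204 + ((16 + 25) - 69)) = 460*(3060 + (41 - 69)) = 460*(3060 - 28) = 460*3032 = 1394720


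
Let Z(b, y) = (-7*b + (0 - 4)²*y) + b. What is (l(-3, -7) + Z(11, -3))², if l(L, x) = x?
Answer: 14641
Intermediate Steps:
Z(b, y) = -6*b + 16*y (Z(b, y) = (-7*b + (-4)²*y) + b = (-7*b + 16*y) + b = -6*b + 16*y)
(l(-3, -7) + Z(11, -3))² = (-7 + (-6*11 + 16*(-3)))² = (-7 + (-66 - 48))² = (-7 - 114)² = (-121)² = 14641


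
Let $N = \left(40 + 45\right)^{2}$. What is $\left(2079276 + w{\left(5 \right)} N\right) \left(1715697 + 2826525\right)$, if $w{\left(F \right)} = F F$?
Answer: $10264972040022$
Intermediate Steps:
$w{\left(F \right)} = F^{2}$
$N = 7225$ ($N = 85^{2} = 7225$)
$\left(2079276 + w{\left(5 \right)} N\right) \left(1715697 + 2826525\right) = \left(2079276 + 5^{2} \cdot 7225\right) \left(1715697 + 2826525\right) = \left(2079276 + 25 \cdot 7225\right) 4542222 = \left(2079276 + 180625\right) 4542222 = 2259901 \cdot 4542222 = 10264972040022$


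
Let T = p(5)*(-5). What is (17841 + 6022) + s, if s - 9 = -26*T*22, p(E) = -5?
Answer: 9572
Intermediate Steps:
T = 25 (T = -5*(-5) = 25)
s = -14291 (s = 9 - 26*25*22 = 9 - 650*22 = 9 - 14300 = -14291)
(17841 + 6022) + s = (17841 + 6022) - 14291 = 23863 - 14291 = 9572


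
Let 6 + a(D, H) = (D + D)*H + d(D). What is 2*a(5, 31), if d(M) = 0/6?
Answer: 608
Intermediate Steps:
d(M) = 0 (d(M) = 0*(⅙) = 0)
a(D, H) = -6 + 2*D*H (a(D, H) = -6 + ((D + D)*H + 0) = -6 + ((2*D)*H + 0) = -6 + (2*D*H + 0) = -6 + 2*D*H)
2*a(5, 31) = 2*(-6 + 2*5*31) = 2*(-6 + 310) = 2*304 = 608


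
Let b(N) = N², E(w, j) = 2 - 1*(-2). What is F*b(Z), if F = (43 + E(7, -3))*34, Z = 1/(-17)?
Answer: 94/17 ≈ 5.5294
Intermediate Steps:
E(w, j) = 4 (E(w, j) = 2 + 2 = 4)
Z = -1/17 ≈ -0.058824
F = 1598 (F = (43 + 4)*34 = 47*34 = 1598)
F*b(Z) = 1598*(-1/17)² = 1598*(1/289) = 94/17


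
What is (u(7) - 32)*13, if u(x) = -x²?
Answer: -1053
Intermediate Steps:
(u(7) - 32)*13 = (-1*7² - 32)*13 = (-1*49 - 32)*13 = (-49 - 32)*13 = -81*13 = -1053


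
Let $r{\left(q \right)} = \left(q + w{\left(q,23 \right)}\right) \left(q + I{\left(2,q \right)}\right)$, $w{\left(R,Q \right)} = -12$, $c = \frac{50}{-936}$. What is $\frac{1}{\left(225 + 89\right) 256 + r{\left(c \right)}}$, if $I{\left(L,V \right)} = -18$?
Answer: $\frac{219024}{17653686025} \approx 1.2407 \cdot 10^{-5}$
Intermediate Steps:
$c = - \frac{25}{468}$ ($c = 50 \left(- \frac{1}{936}\right) = - \frac{25}{468} \approx -0.053419$)
$r{\left(q \right)} = \left(-18 + q\right) \left(-12 + q\right)$ ($r{\left(q \right)} = \left(q - 12\right) \left(q - 18\right) = \left(-12 + q\right) \left(-18 + q\right) = \left(-18 + q\right) \left(-12 + q\right)$)
$\frac{1}{\left(225 + 89\right) 256 + r{\left(c \right)}} = \frac{1}{\left(225 + 89\right) 256 + \left(216 + \left(- \frac{25}{468}\right)^{2} - - \frac{125}{78}\right)} = \frac{1}{314 \cdot 256 + \left(216 + \frac{625}{219024} + \frac{125}{78}\right)} = \frac{1}{80384 + \frac{47660809}{219024}} = \frac{1}{\frac{17653686025}{219024}} = \frac{219024}{17653686025}$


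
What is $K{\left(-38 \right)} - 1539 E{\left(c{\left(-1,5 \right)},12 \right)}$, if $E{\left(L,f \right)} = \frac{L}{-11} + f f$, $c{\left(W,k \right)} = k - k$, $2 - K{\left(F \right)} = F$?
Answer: $-221576$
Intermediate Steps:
$K{\left(F \right)} = 2 - F$
$c{\left(W,k \right)} = 0$
$E{\left(L,f \right)} = f^{2} - \frac{L}{11}$ ($E{\left(L,f \right)} = - \frac{L}{11} + f^{2} = f^{2} - \frac{L}{11}$)
$K{\left(-38 \right)} - 1539 E{\left(c{\left(-1,5 \right)},12 \right)} = \left(2 - -38\right) - 1539 \left(12^{2} - 0\right) = \left(2 + 38\right) - 1539 \left(144 + 0\right) = 40 - 221616 = -221576$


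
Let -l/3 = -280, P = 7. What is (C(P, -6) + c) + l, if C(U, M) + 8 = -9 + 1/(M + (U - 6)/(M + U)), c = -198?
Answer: 3124/5 ≈ 624.80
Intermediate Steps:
C(U, M) = -17 + 1/(M + (-6 + U)/(M + U)) (C(U, M) = -8 + (-9 + 1/(M + (U - 6)/(M + U))) = -8 + (-9 + 1/(M + (-6 + U)/(M + U))) = -17 + 1/(M + (-6 + U)/(M + U)))
l = 840 (l = -3*(-280) = 840)
(C(P, -6) + c) + l = ((102 - 6 - 17*(-6)**2 - 16*7 - 17*(-6)*7)/(-6 + 7 + (-6)**2 - 6*7) - 198) + 840 = ((102 - 6 - 17*36 - 112 + 714)/(-6 + 7 + 36 - 42) - 198) + 840 = ((102 - 6 - 612 - 112 + 714)/(-5) - 198) + 840 = (-1/5*86 - 198) + 840 = (-86/5 - 198) + 840 = -1076/5 + 840 = 3124/5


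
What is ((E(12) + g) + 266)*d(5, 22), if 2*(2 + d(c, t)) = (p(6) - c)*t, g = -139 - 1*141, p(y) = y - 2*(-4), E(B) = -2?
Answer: -1552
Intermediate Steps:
p(y) = 8 + y (p(y) = y + 8 = 8 + y)
g = -280 (g = -139 - 141 = -280)
d(c, t) = -2 + t*(14 - c)/2 (d(c, t) = -2 + (((8 + 6) - c)*t)/2 = -2 + ((14 - c)*t)/2 = -2 + (t*(14 - c))/2 = -2 + t*(14 - c)/2)
((E(12) + g) + 266)*d(5, 22) = ((-2 - 280) + 266)*(-2 + 7*22 - 1/2*5*22) = (-282 + 266)*(-2 + 154 - 55) = -16*97 = -1552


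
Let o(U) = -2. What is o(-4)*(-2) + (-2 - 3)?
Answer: -1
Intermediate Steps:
o(-4)*(-2) + (-2 - 3) = -2*(-2) + (-2 - 3) = 4 - 5 = -1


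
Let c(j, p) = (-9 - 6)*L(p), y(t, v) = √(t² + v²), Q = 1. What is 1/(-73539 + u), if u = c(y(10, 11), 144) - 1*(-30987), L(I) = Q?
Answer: -1/42567 ≈ -2.3492e-5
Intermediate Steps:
L(I) = 1
c(j, p) = -15 (c(j, p) = (-9 - 6)*1 = -15*1 = -15)
u = 30972 (u = -15 - 1*(-30987) = -15 + 30987 = 30972)
1/(-73539 + u) = 1/(-73539 + 30972) = 1/(-42567) = -1/42567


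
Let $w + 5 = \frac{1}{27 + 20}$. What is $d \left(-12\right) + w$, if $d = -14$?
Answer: $\frac{7662}{47} \approx 163.02$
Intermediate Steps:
$w = - \frac{234}{47}$ ($w = -5 + \frac{1}{27 + 20} = -5 + \frac{1}{47} = - \frac{234}{47} \approx -4.9787$)
$d \left(-12\right) + w = \left(-14\right) \left(-12\right) - \frac{234}{47} = 168 - \frac{234}{47} = \frac{7662}{47}$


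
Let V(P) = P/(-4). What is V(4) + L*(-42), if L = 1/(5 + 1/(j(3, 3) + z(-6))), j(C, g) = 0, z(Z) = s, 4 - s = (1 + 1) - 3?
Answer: -118/13 ≈ -9.0769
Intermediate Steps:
s = 5 (s = 4 - ((1 + 1) - 3) = 4 - (2 - 3) = 4 - 1*(-1) = 4 + 1 = 5)
z(Z) = 5
V(P) = -P/4 (V(P) = P*(-¼) = -P/4)
L = 5/26 (L = 1/(5 + 1/(0 + 5)) = 1/(5 + 1/5) = 1/(5 + ⅕) = 1/(26/5) = 5/26 ≈ 0.19231)
V(4) + L*(-42) = -¼*4 + (5/26)*(-42) = -1 - 105/13 = -118/13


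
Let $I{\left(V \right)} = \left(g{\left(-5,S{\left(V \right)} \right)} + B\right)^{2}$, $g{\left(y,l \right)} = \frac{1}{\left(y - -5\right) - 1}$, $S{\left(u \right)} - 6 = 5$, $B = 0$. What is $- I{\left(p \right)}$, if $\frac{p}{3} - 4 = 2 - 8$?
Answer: $-1$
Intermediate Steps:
$S{\left(u \right)} = 11$ ($S{\left(u \right)} = 6 + 5 = 11$)
$g{\left(y,l \right)} = \frac{1}{4 + y}$ ($g{\left(y,l \right)} = \frac{1}{\left(y + 5\right) - 1} = \frac{1}{\left(5 + y\right) - 1} = \frac{1}{4 + y}$)
$p = -6$ ($p = 12 + 3 \left(2 - 8\right) = 12 + 3 \left(-6\right) = 12 - 18 = -6$)
$I{\left(V \right)} = 1$ ($I{\left(V \right)} = \left(\frac{1}{4 - 5} + 0\right)^{2} = \left(\frac{1}{-1} + 0\right)^{2} = \left(-1 + 0\right)^{2} = \left(-1\right)^{2} = 1$)
$- I{\left(p \right)} = \left(-1\right) 1 = -1$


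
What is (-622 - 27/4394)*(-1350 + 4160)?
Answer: -3839998475/2197 ≈ -1.7478e+6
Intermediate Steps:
(-622 - 27/4394)*(-1350 + 4160) = (-622 - 27*1/4394)*2810 = (-622 - 27/4394)*2810 = -2733095/4394*2810 = -3839998475/2197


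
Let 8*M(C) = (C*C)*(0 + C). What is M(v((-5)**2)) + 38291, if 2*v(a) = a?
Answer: 2466249/64 ≈ 38535.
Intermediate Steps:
v(a) = a/2
M(C) = C**3/8 (M(C) = ((C*C)*(0 + C))/8 = (C**2*C)/8 = C**3/8)
M(v((-5)**2)) + 38291 = ((1/2)*(-5)**2)**3/8 + 38291 = ((1/2)*25)**3/8 + 38291 = (25/2)**3/8 + 38291 = (1/8)*(15625/8) + 38291 = 15625/64 + 38291 = 2466249/64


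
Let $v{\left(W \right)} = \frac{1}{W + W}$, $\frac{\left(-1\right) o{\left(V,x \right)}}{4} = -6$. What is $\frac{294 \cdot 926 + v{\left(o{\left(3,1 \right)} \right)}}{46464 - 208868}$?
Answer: $- \frac{13067713}{7795392} \approx -1.6763$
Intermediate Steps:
$o{\left(V,x \right)} = 24$ ($o{\left(V,x \right)} = \left(-4\right) \left(-6\right) = 24$)
$v{\left(W \right)} = \frac{1}{2 W}$
$\frac{294 \cdot 926 + v{\left(o{\left(3,1 \right)} \right)}}{46464 - 208868} = \frac{294 \cdot 926 + \frac{1}{2 \cdot 24}}{46464 - 208868} = \frac{272244 + \frac{1}{2} \cdot \frac{1}{24}}{-162404} = \left(272244 + \frac{1}{48}\right) \left(- \frac{1}{162404}\right) = \frac{13067713}{48} \left(- \frac{1}{162404}\right) = - \frac{13067713}{7795392}$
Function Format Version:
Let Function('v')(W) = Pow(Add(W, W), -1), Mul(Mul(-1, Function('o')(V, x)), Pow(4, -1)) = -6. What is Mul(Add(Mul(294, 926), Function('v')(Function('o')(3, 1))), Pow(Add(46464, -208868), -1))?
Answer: Rational(-13067713, 7795392) ≈ -1.6763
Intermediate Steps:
Function('o')(V, x) = 24 (Function('o')(V, x) = Mul(-4, -6) = 24)
Function('v')(W) = Mul(Rational(1, 2), Pow(W, -1)) (Function('v')(W) = Pow(Mul(2, W), -1) = Mul(Rational(1, 2), Pow(W, -1)))
Mul(Add(Mul(294, 926), Function('v')(Function('o')(3, 1))), Pow(Add(46464, -208868), -1)) = Mul(Add(Mul(294, 926), Mul(Rational(1, 2), Pow(24, -1))), Pow(Add(46464, -208868), -1)) = Mul(Add(272244, Mul(Rational(1, 2), Rational(1, 24))), Pow(-162404, -1)) = Mul(Add(272244, Rational(1, 48)), Rational(-1, 162404)) = Mul(Rational(13067713, 48), Rational(-1, 162404)) = Rational(-13067713, 7795392)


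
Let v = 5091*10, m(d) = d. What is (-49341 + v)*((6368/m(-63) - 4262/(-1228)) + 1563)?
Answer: 29645871641/12894 ≈ 2.2992e+6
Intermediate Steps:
v = 50910
(-49341 + v)*((6368/m(-63) - 4262/(-1228)) + 1563) = (-49341 + 50910)*((6368/(-63) - 4262/(-1228)) + 1563) = 1569*((6368*(-1/63) - 4262*(-1/1228)) + 1563) = 1569*((-6368/63 + 2131/614) + 1563) = 1569*(-3775699/38682 + 1563) = 1569*(56684267/38682) = 29645871641/12894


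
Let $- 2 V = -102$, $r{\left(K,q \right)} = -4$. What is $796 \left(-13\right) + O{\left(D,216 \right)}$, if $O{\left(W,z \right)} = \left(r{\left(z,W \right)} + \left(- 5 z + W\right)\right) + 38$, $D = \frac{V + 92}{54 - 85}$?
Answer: $- \frac{353357}{31} \approx -11399.0$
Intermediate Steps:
$V = 51$ ($V = \left(- \frac{1}{2}\right) \left(-102\right) = 51$)
$D = - \frac{143}{31}$ ($D = \frac{51 + 92}{54 - 85} = \frac{143}{-31} = 143 \left(- \frac{1}{31}\right) = - \frac{143}{31} \approx -4.6129$)
$O{\left(W,z \right)} = 34 + W - 5 z$ ($O{\left(W,z \right)} = \left(-4 + \left(- 5 z + W\right)\right) + 38 = \left(-4 + \left(W - 5 z\right)\right) + 38 = \left(-4 + W - 5 z\right) + 38 = 34 + W - 5 z$)
$796 \left(-13\right) + O{\left(D,216 \right)} = 796 \left(-13\right) - \frac{32569}{31} = -10348 - \frac{32569}{31} = - \frac{353357}{31}$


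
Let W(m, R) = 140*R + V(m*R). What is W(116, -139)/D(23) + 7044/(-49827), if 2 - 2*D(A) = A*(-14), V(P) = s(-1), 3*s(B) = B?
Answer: -970791157/8071974 ≈ -120.27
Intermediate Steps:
s(B) = B/3
V(P) = -⅓ (V(P) = (⅓)*(-1) = -⅓)
W(m, R) = -⅓ + 140*R (W(m, R) = 140*R - ⅓ = -⅓ + 140*R)
D(A) = 1 + 7*A (D(A) = 1 - A*(-14)/2 = 1 - (-7)*A = 1 + 7*A)
W(116, -139)/D(23) + 7044/(-49827) = (-⅓ + 140*(-139))/(1 + 7*23) + 7044/(-49827) = (-⅓ - 19460)/(1 + 161) + 7044*(-1/49827) = -58381/3/162 - 2348/16609 = -58381/3*1/162 - 2348/16609 = -58381/486 - 2348/16609 = -970791157/8071974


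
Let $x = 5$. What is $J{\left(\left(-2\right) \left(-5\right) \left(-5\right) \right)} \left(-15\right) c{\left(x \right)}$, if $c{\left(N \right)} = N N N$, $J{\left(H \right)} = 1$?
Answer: $-1875$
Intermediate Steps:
$c{\left(N \right)} = N^{3}$ ($c{\left(N \right)} = N^{2} N = N^{3}$)
$J{\left(\left(-2\right) \left(-5\right) \left(-5\right) \right)} \left(-15\right) c{\left(x \right)} = 1 \left(-15\right) 5^{3} = \left(-15\right) 125 = -1875$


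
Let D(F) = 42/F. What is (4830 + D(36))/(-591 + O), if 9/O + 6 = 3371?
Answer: -97541255/11932236 ≈ -8.1746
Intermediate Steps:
O = 9/3365 (O = 9/(-6 + 3371) = 9/3365 ≈ 0.0026746)
(4830 + D(36))/(-591 + O) = (4830 + 42/36)/(-591 + 9/3365) = (4830 + 42*(1/36))/(-1988706/3365) = (4830 + 7/6)*(-3365/1988706) = (28987/6)*(-3365/1988706) = -97541255/11932236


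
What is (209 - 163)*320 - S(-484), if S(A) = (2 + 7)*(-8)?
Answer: 14792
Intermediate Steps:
S(A) = -72 (S(A) = 9*(-8) = -72)
(209 - 163)*320 - S(-484) = (209 - 163)*320 - 1*(-72) = 46*320 + 72 = 14720 + 72 = 14792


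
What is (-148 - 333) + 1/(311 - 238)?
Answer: -35112/73 ≈ -480.99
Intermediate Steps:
(-148 - 333) + 1/(311 - 238) = -481 + 1/73 = -35112/73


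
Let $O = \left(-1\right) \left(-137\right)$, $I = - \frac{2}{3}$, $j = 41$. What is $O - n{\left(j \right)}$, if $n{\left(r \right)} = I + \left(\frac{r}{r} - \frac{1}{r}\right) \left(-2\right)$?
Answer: $\frac{17173}{123} \approx 139.62$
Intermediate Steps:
$I = - \frac{2}{3}$ ($I = \left(-2\right) \frac{1}{3} = - \frac{2}{3} \approx -0.66667$)
$O = 137$
$n{\left(r \right)} = - \frac{8}{3} + \frac{2}{r}$ ($n{\left(r \right)} = - \frac{2}{3} + \left(\frac{r}{r} - \frac{1}{r}\right) \left(-2\right) = - \frac{2}{3} + \left(1 - \frac{1}{r}\right) \left(-2\right) = - \frac{2}{3} - \left(2 - \frac{2}{r}\right) = - \frac{8}{3} + \frac{2}{r}$)
$O - n{\left(j \right)} = 137 - \left(- \frac{8}{3} + \frac{2}{41}\right) = 137 - - \frac{322}{123} = 137 + \frac{322}{123} = \frac{17173}{123}$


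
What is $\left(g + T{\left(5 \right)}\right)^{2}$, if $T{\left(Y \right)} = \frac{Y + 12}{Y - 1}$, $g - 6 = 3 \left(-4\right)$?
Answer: $\frac{49}{16} \approx 3.0625$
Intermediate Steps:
$g = -6$ ($g = 6 + 3 \left(-4\right) = 6 - 12 = -6$)
$T{\left(Y \right)} = \frac{12 + Y}{-1 + Y}$
$\left(g + T{\left(5 \right)}\right)^{2} = \left(-6 + \frac{12 + 5}{-1 + 5}\right)^{2} = \left(-6 + \frac{1}{4} \cdot 17\right)^{2} = \left(-6 + \frac{17}{4}\right)^{2} = \left(- \frac{7}{4}\right)^{2} = \frac{49}{16}$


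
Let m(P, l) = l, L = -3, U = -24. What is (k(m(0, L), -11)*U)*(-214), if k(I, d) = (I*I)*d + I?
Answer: -523872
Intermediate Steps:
k(I, d) = I + d*I² (k(I, d) = I²*d + I = d*I² + I = I + d*I²)
(k(m(0, L), -11)*U)*(-214) = (-3*(1 - 3*(-11))*(-24))*(-214) = (-3*(1 + 33)*(-24))*(-214) = (-3*34*(-24))*(-214) = -102*(-24)*(-214) = 2448*(-214) = -523872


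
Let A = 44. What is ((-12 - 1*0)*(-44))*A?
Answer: 23232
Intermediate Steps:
((-12 - 1*0)*(-44))*A = ((-12 - 1*0)*(-44))*44 = ((-12 + 0)*(-44))*44 = -12*(-44)*44 = 528*44 = 23232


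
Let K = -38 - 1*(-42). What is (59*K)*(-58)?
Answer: -13688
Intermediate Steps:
K = 4 (K = -38 + 42 = 4)
(59*K)*(-58) = (59*4)*(-58) = 236*(-58) = -13688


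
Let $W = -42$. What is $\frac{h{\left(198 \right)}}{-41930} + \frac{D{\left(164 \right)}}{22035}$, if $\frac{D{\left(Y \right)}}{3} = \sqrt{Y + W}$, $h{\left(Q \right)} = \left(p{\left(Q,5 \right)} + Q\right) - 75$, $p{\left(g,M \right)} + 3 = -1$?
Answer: $- \frac{17}{5990} + \frac{\sqrt{122}}{7345} \approx -0.0013343$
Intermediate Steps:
$p{\left(g,M \right)} = -4$ ($p{\left(g,M \right)} = -3 - 1 = -4$)
$h{\left(Q \right)} = -79 + Q$ ($h{\left(Q \right)} = \left(-4 + Q\right) - 75 = -79 + Q$)
$D{\left(Y \right)} = 3 \sqrt{-42 + Y}$ ($D{\left(Y \right)} = 3 \sqrt{Y - 42} = 3 \sqrt{-42 + Y}$)
$\frac{h{\left(198 \right)}}{-41930} + \frac{D{\left(164 \right)}}{22035} = \frac{-79 + 198}{-41930} + \frac{3 \sqrt{-42 + 164}}{22035} = 119 \left(- \frac{1}{41930}\right) + 3 \sqrt{122} \cdot \frac{1}{22035} = - \frac{17}{5990} + \frac{\sqrt{122}}{7345}$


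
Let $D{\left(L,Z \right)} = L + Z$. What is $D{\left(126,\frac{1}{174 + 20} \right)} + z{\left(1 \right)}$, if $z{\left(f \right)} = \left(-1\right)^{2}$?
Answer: $\frac{24639}{194} \approx 127.01$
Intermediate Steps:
$z{\left(f \right)} = 1$
$D{\left(126,\frac{1}{174 + 20} \right)} + z{\left(1 \right)} = \left(126 + \frac{1}{174 + 20}\right) + 1 = \left(126 + \frac{1}{194}\right) + 1 = \frac{24445}{194} + 1 = \frac{24639}{194}$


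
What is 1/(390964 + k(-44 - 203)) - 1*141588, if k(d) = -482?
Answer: -55287565415/390482 ≈ -1.4159e+5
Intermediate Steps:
1/(390964 + k(-44 - 203)) - 1*141588 = 1/(390964 - 482) - 1*141588 = 1/390482 - 141588 = -55287565415/390482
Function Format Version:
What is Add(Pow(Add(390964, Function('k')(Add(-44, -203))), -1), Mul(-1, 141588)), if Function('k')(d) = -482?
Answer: Rational(-55287565415, 390482) ≈ -1.4159e+5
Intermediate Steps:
Add(Pow(Add(390964, Function('k')(Add(-44, -203))), -1), Mul(-1, 141588)) = Add(Pow(Add(390964, -482), -1), Mul(-1, 141588)) = Add(Pow(390482, -1), -141588) = Add(Rational(1, 390482), -141588) = Rational(-55287565415, 390482)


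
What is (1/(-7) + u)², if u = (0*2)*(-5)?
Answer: 1/49 ≈ 0.020408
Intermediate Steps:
u = 0 (u = 0*(-5) = 0)
(1/(-7) + u)² = (1/(-7) + 0)² = (-⅐ + 0)² = (-⅐)² = 1/49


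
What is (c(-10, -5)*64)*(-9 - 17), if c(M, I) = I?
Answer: 8320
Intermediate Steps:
(c(-10, -5)*64)*(-9 - 17) = (-5*64)*(-9 - 17) = -320*(-26) = 8320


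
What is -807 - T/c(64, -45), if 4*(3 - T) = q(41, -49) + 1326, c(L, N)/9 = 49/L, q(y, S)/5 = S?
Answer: -338783/441 ≈ -768.22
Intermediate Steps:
q(y, S) = 5*S
c(L, N) = 441/L (c(L, N) = 9*(49/L) = 441/L)
T = -1069/4 (T = 3 - (5*(-49) + 1326)/4 = 3 - (-245 + 1326)/4 = 3 - ¼*1081 = 3 - 1081/4 = -1069/4 ≈ -267.25)
-807 - T/c(64, -45) = -807 - (-1069)/(4*(441/64)) = -807 - (-1069)/(4*(441*(1/64))) = -807 - (-1069)/(4*441/64) = -807 - (-1069)*64/(4*441) = -807 - 1*(-17104/441) = -807 + 17104/441 = -338783/441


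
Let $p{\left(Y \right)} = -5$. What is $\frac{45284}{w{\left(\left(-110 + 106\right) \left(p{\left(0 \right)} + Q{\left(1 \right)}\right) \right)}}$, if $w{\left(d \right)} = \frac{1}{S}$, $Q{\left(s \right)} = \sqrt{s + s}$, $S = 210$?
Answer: $9509640$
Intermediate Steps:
$Q{\left(s \right)} = \sqrt{2} \sqrt{s}$ ($Q{\left(s \right)} = \sqrt{2 s} = \sqrt{2} \sqrt{s}$)
$w{\left(d \right)} = \frac{1}{210}$
$\frac{45284}{w{\left(\left(-110 + 106\right) \left(p{\left(0 \right)} + Q{\left(1 \right)}\right) \right)}} = 45284 \frac{1}{\frac{1}{210}} = 45284 \cdot 210 = 9509640$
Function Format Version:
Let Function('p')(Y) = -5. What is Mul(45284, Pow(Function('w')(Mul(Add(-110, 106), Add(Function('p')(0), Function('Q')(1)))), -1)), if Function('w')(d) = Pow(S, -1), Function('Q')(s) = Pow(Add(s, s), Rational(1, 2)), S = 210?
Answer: 9509640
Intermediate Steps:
Function('Q')(s) = Mul(Pow(2, Rational(1, 2)), Pow(s, Rational(1, 2))) (Function('Q')(s) = Pow(Mul(2, s), Rational(1, 2)) = Mul(Pow(2, Rational(1, 2)), Pow(s, Rational(1, 2))))
Function('w')(d) = Rational(1, 210) (Function('w')(d) = Pow(210, -1) = Rational(1, 210))
Mul(45284, Pow(Function('w')(Mul(Add(-110, 106), Add(Function('p')(0), Function('Q')(1)))), -1)) = Mul(45284, Pow(Rational(1, 210), -1)) = Mul(45284, 210) = 9509640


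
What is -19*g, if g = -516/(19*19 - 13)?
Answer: 817/29 ≈ 28.172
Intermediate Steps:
g = -43/29 (g = -516/(361 - 13) = -516/348 = -516*1/348 = -43/29 ≈ -1.4828)
-19*g = -19*(-43/29) = 817/29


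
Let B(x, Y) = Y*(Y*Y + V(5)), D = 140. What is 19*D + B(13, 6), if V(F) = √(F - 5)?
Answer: 2876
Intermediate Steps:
V(F) = √(-5 + F)
B(x, Y) = Y³ (B(x, Y) = Y*(Y*Y + √(-5 + 5)) = Y*(Y² + √0) = Y*(Y² + 0) = Y*Y² = Y³)
19*D + B(13, 6) = 19*140 + 6³ = 2660 + 216 = 2876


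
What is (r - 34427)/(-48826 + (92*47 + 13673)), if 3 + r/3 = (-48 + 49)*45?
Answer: 34301/30829 ≈ 1.1126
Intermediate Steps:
r = 126 (r = -9 + 3*((-48 + 49)*45) = -9 + 3*(1*45) = -9 + 3*45 = -9 + 135 = 126)
(r - 34427)/(-48826 + (92*47 + 13673)) = (126 - 34427)/(-48826 + (92*47 + 13673)) = -34301/(-48826 + (4324 + 13673)) = -34301/(-48826 + 17997) = -34301/(-30829) = -34301*(-1/30829) = 34301/30829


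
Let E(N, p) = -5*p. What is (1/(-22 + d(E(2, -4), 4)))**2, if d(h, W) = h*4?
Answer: 1/3364 ≈ 0.00029727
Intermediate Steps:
d(h, W) = 4*h
(1/(-22 + d(E(2, -4), 4)))**2 = (1/(-22 + 4*(-5*(-4))))**2 = (1/(-22 + 4*20))**2 = (1/(-22 + 80))**2 = (1/58)**2 = 1/3364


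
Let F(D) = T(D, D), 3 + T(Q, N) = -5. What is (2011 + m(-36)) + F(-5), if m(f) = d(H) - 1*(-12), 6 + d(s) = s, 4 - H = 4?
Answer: 2009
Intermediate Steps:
T(Q, N) = -8 (T(Q, N) = -3 - 5 = -8)
F(D) = -8
H = 0 (H = 4 - 1*4 = 4 - 4 = 0)
d(s) = -6 + s
m(f) = 6 (m(f) = (-6 + 0) - 1*(-12) = -6 + 12 = 6)
(2011 + m(-36)) + F(-5) = (2011 + 6) - 8 = 2017 - 8 = 2009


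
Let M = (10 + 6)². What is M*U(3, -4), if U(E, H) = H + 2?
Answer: -512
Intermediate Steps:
U(E, H) = 2 + H
M = 256 (M = 16² = 256)
M*U(3, -4) = 256*(2 - 4) = 256*(-2) = -512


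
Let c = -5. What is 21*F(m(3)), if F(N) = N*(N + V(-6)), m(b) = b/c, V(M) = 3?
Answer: -756/25 ≈ -30.240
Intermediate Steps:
m(b) = -b/5 (m(b) = b/(-5) = b*(-⅕) = -b/5)
F(N) = N*(3 + N) (F(N) = N*(N + 3) = N*(3 + N))
21*F(m(3)) = 21*((-⅕*3)*(3 - ⅕*3)) = 21*(-3*(3 - ⅗)/5) = 21*(-⅗*12/5) = 21*(-36/25) = -756/25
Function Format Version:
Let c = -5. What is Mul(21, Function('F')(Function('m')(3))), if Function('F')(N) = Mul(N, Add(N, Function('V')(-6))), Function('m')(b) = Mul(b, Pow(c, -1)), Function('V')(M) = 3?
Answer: Rational(-756, 25) ≈ -30.240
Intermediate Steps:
Function('m')(b) = Mul(Rational(-1, 5), b) (Function('m')(b) = Mul(b, Pow(-5, -1)) = Mul(b, Rational(-1, 5)) = Mul(Rational(-1, 5), b))
Function('F')(N) = Mul(N, Add(3, N)) (Function('F')(N) = Mul(N, Add(N, 3)) = Mul(N, Add(3, N)))
Mul(21, Function('F')(Function('m')(3))) = Mul(21, Mul(Mul(Rational(-1, 5), 3), Add(3, Mul(Rational(-1, 5), 3)))) = Mul(21, Mul(Rational(-3, 5), Add(3, Rational(-3, 5)))) = Mul(21, Mul(Rational(-3, 5), Rational(12, 5))) = Mul(21, Rational(-36, 25)) = Rational(-756, 25)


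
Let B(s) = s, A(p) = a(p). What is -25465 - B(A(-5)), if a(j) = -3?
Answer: -25462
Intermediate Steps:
A(p) = -3
-25465 - B(A(-5)) = -25465 - 1*(-3) = -25465 + 3 = -25462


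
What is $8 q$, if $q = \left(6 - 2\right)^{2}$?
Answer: $128$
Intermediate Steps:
$q = 16$ ($q = 4^{2} = 16$)
$8 q = 8 \cdot 16 = 128$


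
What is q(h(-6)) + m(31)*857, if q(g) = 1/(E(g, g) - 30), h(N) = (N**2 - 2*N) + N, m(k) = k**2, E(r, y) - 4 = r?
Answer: 13177233/16 ≈ 8.2358e+5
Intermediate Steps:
E(r, y) = 4 + r
h(N) = N**2 - N
q(g) = 1/(-26 + g) (q(g) = 1/((4 + g) - 30) = 1/(-26 + g))
q(h(-6)) + m(31)*857 = 1/(-26 - 6*(-1 - 6)) + 31**2*857 = 1/(-26 - 6*(-7)) + 961*857 = 1/(-26 + 42) + 823577 = 1/16 + 823577 = 13177233/16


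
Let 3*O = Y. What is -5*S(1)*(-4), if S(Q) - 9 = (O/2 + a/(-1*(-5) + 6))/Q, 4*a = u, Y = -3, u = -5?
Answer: 1845/11 ≈ 167.73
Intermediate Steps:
a = -5/4 (a = (¼)*(-5) = -5/4 ≈ -1.2500)
O = -1 (O = (⅓)*(-3) = -1)
S(Q) = 9 - 27/(44*Q) (S(Q) = 9 + (-1/2 - 5/(4*(-1*(-5) + 6)))/Q = 9 + (-1*½ - 5/(4*(5 + 6)))/Q = 9 + (-½ - 5/4/11)/Q = 9 + (-½ - 5/4*1/11)/Q = 9 + (-½ - 5/44)/Q = 9 - 27/(44*Q))
-5*S(1)*(-4) = -5*(9 - 27/44/1)*(-4) = -5*(9 - 27/44*1)*(-4) = -5*(9 - 27/44)*(-4) = -5*369/44*(-4) = -1845/44*(-4) = 1845/11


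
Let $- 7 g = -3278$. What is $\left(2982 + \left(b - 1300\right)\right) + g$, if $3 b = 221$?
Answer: $\frac{46703}{21} \approx 2224.0$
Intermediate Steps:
$g = \frac{3278}{7}$ ($g = \left(- \frac{1}{7}\right) \left(-3278\right) = \frac{3278}{7} \approx 468.29$)
$b = \frac{221}{3}$ ($b = \frac{1}{3} \cdot 221 = \frac{221}{3} \approx 73.667$)
$\left(2982 + \left(b - 1300\right)\right) + g = \left(2982 + \left(\frac{221}{3} - 1300\right)\right) + \frac{3278}{7} = \left(2982 - \frac{3679}{3}\right) + \frac{3278}{7} = \frac{5267}{3} + \frac{3278}{7} = \frac{46703}{21}$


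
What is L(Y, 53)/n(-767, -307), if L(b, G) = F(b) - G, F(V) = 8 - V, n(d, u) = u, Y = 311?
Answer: 356/307 ≈ 1.1596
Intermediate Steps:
L(b, G) = 8 - G - b (L(b, G) = (8 - b) - G = 8 - G - b)
L(Y, 53)/n(-767, -307) = (8 - 1*53 - 1*311)/(-307) = (8 - 53 - 311)*(-1/307) = -356*(-1/307) = 356/307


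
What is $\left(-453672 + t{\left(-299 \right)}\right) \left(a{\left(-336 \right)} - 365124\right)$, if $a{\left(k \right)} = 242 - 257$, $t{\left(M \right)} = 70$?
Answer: $165627780678$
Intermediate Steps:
$a{\left(k \right)} = -15$
$\left(-453672 + t{\left(-299 \right)}\right) \left(a{\left(-336 \right)} - 365124\right) = \left(-453672 + 70\right) \left(-15 - 365124\right) = \left(-453602\right) \left(-365139\right) = 165627780678$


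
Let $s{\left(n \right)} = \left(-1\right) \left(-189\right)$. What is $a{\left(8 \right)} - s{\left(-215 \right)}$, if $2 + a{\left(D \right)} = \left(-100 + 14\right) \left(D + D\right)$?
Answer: $-1567$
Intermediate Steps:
$s{\left(n \right)} = 189$
$a{\left(D \right)} = -2 - 172 D$ ($a{\left(D \right)} = -2 + \left(-100 + 14\right) \left(D + D\right) = -2 - 86 \cdot 2 D = -2 - 172 D$)
$a{\left(8 \right)} - s{\left(-215 \right)} = \left(-2 - 1376\right) - 189 = -1378 - 189 = -1567$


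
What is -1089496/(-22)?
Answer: 544748/11 ≈ 49523.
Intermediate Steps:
-1089496/(-22) = -1089496*(-1)/22 = -272374*(-2/11) = 544748/11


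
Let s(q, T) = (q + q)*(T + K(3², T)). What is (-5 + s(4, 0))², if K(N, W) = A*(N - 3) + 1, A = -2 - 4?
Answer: 81225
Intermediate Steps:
A = -6
K(N, W) = 19 - 6*N (K(N, W) = -6*(N - 3) + 1 = -6*(-3 + N) + 1 = (18 - 6*N) + 1 = 19 - 6*N)
s(q, T) = 2*q*(-35 + T) (s(q, T) = (q + q)*(T + (19 - 6*3²)) = (2*q)*(T + (19 - 6*9)) = (2*q)*(T + (19 - 54)) = (2*q)*(T - 35) = (2*q)*(-35 + T) = 2*q*(-35 + T))
(-5 + s(4, 0))² = (-5 + 2*4*(-35 + 0))² = (-5 + 2*4*(-35))² = (-5 - 280)² = (-285)² = 81225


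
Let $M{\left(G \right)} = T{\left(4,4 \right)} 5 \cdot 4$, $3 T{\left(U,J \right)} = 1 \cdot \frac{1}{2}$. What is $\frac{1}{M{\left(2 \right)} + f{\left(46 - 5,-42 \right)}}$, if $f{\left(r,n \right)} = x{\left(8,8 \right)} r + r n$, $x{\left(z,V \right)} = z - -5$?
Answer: $- \frac{3}{3557} \approx -0.00084341$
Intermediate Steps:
$T{\left(U,J \right)} = \frac{1}{6}$ ($T{\left(U,J \right)} = \frac{1 \cdot \frac{1}{2}}{3} = \frac{1}{3} \cdot \frac{1}{2} = \frac{1}{6}$)
$x{\left(z,V \right)} = 5 + z$ ($x{\left(z,V \right)} = z + 5 = 5 + z$)
$M{\left(G \right)} = \frac{10}{3}$ ($M{\left(G \right)} = \frac{1}{6} \cdot 5 \cdot 4 = \frac{5}{6} \cdot 4 = \frac{10}{3}$)
$f{\left(r,n \right)} = 13 r + n r$ ($f{\left(r,n \right)} = \left(5 + 8\right) r + r n = 13 r + n r$)
$\frac{1}{M{\left(2 \right)} + f{\left(46 - 5,-42 \right)}} = \frac{1}{\frac{10}{3} + \left(46 - 5\right) \left(13 - 42\right)} = \frac{1}{\frac{10}{3} + \left(46 - 5\right) \left(-29\right)} = \frac{1}{\frac{10}{3} + 41 \left(-29\right)} = \frac{1}{\frac{10}{3} - 1189} = \frac{1}{- \frac{3557}{3}} = - \frac{3}{3557}$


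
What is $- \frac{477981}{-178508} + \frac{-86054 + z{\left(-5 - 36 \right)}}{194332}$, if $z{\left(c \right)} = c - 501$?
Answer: $\frac{19357231231}{8672454164} \approx 2.232$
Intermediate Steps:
$z{\left(c \right)} = -501 + c$
$- \frac{477981}{-178508} + \frac{-86054 + z{\left(-5 - 36 \right)}}{194332} = - \frac{477981}{-178508} + \frac{-86054 - 542}{194332} = \left(-477981\right) \left(- \frac{1}{178508}\right) + \left(-86054 - 542\right) \frac{1}{194332} = \frac{477981}{178508} + \left(-86054 - 542\right) \frac{1}{194332} = \frac{477981}{178508} - \frac{21649}{48583} = \frac{19357231231}{8672454164}$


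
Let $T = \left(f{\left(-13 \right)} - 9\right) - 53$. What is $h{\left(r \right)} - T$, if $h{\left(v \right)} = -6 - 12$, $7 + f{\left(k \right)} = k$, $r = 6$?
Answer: $64$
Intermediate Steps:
$f{\left(k \right)} = -7 + k$
$h{\left(v \right)} = -18$ ($h{\left(v \right)} = -6 - 12 = -18$)
$T = -82$ ($T = \left(\left(-7 - 13\right) - 9\right) - 53 = \left(-20 - 9\right) - 53 = -29 - 53 = -82$)
$h{\left(r \right)} - T = -18 - -82 = -18 + 82 = 64$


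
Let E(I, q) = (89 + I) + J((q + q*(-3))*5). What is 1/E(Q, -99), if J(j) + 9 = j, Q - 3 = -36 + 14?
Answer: 1/1051 ≈ 0.00095147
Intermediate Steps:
Q = -19 (Q = 3 + (-36 + 14) = 3 - 22 = -19)
J(j) = -9 + j
E(I, q) = 80 + I - 10*q (E(I, q) = (89 + I) + (-9 + (q + q*(-3))*5) = (89 + I) + (-9 + (q - 3*q)*5) = (89 + I) + (-9 - 2*q*5) = (89 + I) + (-9 - 10*q) = 80 + I - 10*q)
1/E(Q, -99) = 1/(80 - 19 - 10*(-99)) = 1/(80 - 19 + 990) = 1/1051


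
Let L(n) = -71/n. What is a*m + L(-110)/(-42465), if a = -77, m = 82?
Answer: -29493641171/4671150 ≈ -6314.0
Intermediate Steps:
a*m + L(-110)/(-42465) = -77*82 - 71/(-110)/(-42465) = -6314 - 71*(-1/110)*(-1/42465) = -6314 + (71/110)*(-1/42465) = -6314 - 71/4671150 = -29493641171/4671150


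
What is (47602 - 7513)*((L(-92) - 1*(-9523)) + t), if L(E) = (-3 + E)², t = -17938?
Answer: 24454290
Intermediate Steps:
(47602 - 7513)*((L(-92) - 1*(-9523)) + t) = (47602 - 7513)*(((-3 - 92)² - 1*(-9523)) - 17938) = 40089*(((-95)² + 9523) - 17938) = 40089*((9025 + 9523) - 17938) = 40089*(18548 - 17938) = 40089*610 = 24454290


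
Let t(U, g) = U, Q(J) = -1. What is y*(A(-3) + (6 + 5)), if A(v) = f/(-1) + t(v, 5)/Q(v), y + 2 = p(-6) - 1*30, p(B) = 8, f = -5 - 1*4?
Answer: -552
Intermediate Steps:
f = -9 (f = -5 - 4 = -9)
y = -24 (y = -2 + (8 - 1*30) = -2 + (8 - 30) = -2 - 22 = -24)
A(v) = 9 - v (A(v) = -9/(-1) + v/(-1) = -9*(-1) + v*(-1) = 9 - v)
y*(A(-3) + (6 + 5)) = -24*((9 - 1*(-3)) + (6 + 5)) = -24*((9 + 3) + 11) = -24*(12 + 11) = -24*23 = -552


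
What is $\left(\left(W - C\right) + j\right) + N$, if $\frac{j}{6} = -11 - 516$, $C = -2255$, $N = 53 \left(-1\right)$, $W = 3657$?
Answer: $2697$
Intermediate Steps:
$N = -53$
$j = -3162$ ($j = 6 \left(-11 - 516\right) = 6 \left(-527\right) = -3162$)
$\left(\left(W - C\right) + j\right) + N = \left(\left(3657 - -2255\right) - 3162\right) - 53 = \left(\left(3657 + 2255\right) - 3162\right) - 53 = \left(5912 - 3162\right) - 53 = 2750 - 53 = 2697$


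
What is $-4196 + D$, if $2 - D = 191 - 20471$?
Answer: $16086$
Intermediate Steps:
$D = 20282$ ($D = 2 - \left(191 - 20471\right) = 2 - -20280 = 2 + 20280 = 20282$)
$-4196 + D = -4196 + 20282 = 16086$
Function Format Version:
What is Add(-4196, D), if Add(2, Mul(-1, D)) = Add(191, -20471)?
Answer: 16086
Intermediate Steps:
D = 20282 (D = Add(2, Mul(-1, Add(191, -20471))) = Add(2, Mul(-1, -20280)) = Add(2, 20280) = 20282)
Add(-4196, D) = Add(-4196, 20282) = 16086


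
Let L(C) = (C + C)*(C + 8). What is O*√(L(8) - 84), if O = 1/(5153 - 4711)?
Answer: √43/221 ≈ 0.029672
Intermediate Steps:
L(C) = 2*C*(8 + C) (L(C) = (2*C)*(8 + C) = 2*C*(8 + C))
O = 1/442 ≈ 0.0022624
O*√(L(8) - 84) = √(2*8*(8 + 8) - 84)/442 = √(2*8*16 - 84)/442 = √(256 - 84)/442 = √172/442 = (2*√43)/442 = √43/221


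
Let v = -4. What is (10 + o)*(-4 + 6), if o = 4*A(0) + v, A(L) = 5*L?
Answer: 12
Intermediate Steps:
o = -4 (o = 4*(5*0) - 4 = 4*0 - 4 = 0 - 4 = -4)
(10 + o)*(-4 + 6) = (10 - 4)*(-4 + 6) = 6*2 = 12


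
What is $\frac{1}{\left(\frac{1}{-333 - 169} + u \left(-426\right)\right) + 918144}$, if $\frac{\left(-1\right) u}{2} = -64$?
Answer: $\frac{502}{433535231} \approx 1.1579 \cdot 10^{-6}$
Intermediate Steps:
$u = 128$ ($u = \left(-2\right) \left(-64\right) = 128$)
$\frac{1}{\left(\frac{1}{-333 - 169} + u \left(-426\right)\right) + 918144} = \frac{1}{\left(\frac{1}{-333 - 169} + 128 \left(-426\right)\right) + 918144} = \frac{1}{\left(\frac{1}{-502} - 54528\right) + 918144} = \frac{1}{\left(- \frac{1}{502} - 54528\right) + 918144} = \frac{1}{- \frac{27373057}{502} + 918144} = \frac{1}{\frac{433535231}{502}} = \frac{502}{433535231}$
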